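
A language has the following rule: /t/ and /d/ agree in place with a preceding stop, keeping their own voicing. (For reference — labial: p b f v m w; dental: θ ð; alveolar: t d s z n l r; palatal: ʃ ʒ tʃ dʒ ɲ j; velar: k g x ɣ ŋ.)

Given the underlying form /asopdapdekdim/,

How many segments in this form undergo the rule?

3

/d/ after /p/ (labial) → [b]
/d/ after /p/ (labial) → [b]
/d/ after /k/ (velar) → [g]
3 segments change.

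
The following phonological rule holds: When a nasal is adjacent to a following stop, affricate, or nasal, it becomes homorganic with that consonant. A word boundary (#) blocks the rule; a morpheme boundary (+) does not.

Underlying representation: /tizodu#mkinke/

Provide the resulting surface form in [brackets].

[tizodu#ŋkiŋke]

/m/ before /k/ (velar) → [ŋ]
/n/ before /k/ (velar) → [ŋ]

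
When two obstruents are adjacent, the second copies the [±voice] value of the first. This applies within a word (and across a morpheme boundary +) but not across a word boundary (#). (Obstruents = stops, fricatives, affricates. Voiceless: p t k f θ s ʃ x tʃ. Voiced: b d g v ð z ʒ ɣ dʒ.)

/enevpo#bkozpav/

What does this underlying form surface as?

/p/ after /v/ (voiced) → [b]
/k/ after /b/ (voiced) → [g]
/p/ after /z/ (voiced) → [b]

[enevbo#bgozbav]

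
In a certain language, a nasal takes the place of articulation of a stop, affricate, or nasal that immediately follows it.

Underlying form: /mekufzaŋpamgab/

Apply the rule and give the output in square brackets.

/ŋ/ before /p/ (labial) → [m]
/m/ before /g/ (velar) → [ŋ]

[mekufzampaŋgab]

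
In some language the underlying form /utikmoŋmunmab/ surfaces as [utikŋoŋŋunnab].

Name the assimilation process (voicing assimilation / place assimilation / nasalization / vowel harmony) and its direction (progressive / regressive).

/m/→[ŋ] /m/→[ŋ] /m/→[n].
Each target copies a feature from the preceding segment, so the direction is progressive.

place assimilation, progressive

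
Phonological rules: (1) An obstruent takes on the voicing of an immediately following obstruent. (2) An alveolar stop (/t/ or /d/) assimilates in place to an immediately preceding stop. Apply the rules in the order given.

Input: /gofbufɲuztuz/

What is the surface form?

Rule 1: /f/ before /b/ (voiced) → [v]
Rule 1: /z/ before /t/ (voiceless) → [s]
After rule 1: govbufɲustuz
Rule 2: no segment meets the rule's conditions; no change.

[govbufɲustuz]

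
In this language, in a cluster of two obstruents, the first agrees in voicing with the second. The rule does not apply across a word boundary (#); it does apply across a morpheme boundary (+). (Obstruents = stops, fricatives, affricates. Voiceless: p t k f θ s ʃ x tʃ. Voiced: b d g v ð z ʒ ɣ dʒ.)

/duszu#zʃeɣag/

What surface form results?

[duzzu#sʃeɣag]

/s/ before /z/ (voiced) → [z]
/z/ before /ʃ/ (voiceless) → [s]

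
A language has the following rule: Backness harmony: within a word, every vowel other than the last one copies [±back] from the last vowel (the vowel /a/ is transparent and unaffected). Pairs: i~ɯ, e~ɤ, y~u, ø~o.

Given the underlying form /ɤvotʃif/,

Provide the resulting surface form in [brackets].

[evøtʃif]

/ɤ/ harmonizes with /i/ ([-back]) → [e]
/o/ harmonizes with /i/ ([-back]) → [ø]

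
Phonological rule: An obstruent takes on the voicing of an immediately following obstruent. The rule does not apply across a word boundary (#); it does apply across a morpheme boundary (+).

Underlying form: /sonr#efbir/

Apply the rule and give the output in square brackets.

[sonr#evbir]

/f/ before /b/ (voiced) → [v]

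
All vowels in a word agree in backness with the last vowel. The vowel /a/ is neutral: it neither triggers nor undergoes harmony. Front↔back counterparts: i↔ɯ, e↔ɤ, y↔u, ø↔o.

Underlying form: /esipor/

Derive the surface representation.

/e/ harmonizes with /o/ ([+back]) → [ɤ]
/i/ harmonizes with /o/ ([+back]) → [ɯ]

[ɤsɯpor]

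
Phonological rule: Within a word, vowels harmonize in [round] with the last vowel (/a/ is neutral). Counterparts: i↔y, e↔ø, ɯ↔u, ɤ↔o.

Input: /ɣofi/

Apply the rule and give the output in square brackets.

[ɣɤfi]

/o/ harmonizes with /i/ ([-round]) → [ɤ]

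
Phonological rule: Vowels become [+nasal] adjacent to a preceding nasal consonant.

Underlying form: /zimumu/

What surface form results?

/u/ after nasal /m/ → [ũ]
/u/ after nasal /m/ → [ũ]

[zimũmũ]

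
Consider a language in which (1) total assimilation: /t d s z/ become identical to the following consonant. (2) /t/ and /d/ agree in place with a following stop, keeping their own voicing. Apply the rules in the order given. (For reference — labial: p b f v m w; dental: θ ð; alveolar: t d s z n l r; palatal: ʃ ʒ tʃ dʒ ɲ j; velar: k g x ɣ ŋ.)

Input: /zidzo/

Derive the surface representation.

[zizzo]

Rule 1: /d/ before /z/ → [z] (total assimilation)
After rule 1: zizzo
Rule 2: no segment meets the rule's conditions; no change.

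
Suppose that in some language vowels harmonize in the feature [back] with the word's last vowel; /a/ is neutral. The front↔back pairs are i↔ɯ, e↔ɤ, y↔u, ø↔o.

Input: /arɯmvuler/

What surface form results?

[arimvyler]

/ɯ/ harmonizes with /e/ ([-back]) → [i]
/u/ harmonizes with /e/ ([-back]) → [y]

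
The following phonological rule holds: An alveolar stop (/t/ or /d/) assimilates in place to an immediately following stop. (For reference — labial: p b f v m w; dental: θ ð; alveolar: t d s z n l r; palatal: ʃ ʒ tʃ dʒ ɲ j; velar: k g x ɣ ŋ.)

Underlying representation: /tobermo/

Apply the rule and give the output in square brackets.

no segment meets the rule's conditions; no change.

[tobermo]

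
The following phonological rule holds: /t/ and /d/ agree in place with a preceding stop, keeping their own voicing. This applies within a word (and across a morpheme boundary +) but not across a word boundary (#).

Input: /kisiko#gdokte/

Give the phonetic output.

[kisiko#ggokke]

/d/ after /g/ (velar) → [g]
/t/ after /k/ (velar) → [k]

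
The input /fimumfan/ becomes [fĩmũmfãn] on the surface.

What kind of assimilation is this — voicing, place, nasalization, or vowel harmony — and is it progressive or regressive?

nasalization, regressive

/i/→[ĩ] /u/→[ũ] /a/→[ã].
Each target copies a feature from the following segment, so the direction is regressive.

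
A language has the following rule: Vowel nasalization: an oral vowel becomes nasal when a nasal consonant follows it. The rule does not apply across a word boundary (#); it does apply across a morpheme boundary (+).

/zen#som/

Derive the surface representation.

/e/ before nasal /n/ → [ẽ]
/o/ before nasal /m/ → [õ]

[zẽn#sõm]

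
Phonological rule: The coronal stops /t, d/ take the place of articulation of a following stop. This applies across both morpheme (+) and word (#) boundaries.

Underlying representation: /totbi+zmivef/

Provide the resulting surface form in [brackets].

/t/ before /b/ (labial) → [p]

[topbi+zmivef]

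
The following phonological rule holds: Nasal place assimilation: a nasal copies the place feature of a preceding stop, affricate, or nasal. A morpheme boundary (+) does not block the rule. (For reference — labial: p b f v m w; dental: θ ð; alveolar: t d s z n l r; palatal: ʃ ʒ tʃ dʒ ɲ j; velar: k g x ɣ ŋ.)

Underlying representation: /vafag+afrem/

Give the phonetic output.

[vafag+afrem]

no segment meets the rule's conditions; no change.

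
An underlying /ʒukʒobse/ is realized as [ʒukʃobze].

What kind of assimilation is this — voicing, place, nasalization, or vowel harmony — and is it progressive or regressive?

voicing assimilation, progressive

/ʒ/→[ʃ] /s/→[z].
Each target copies a feature from the preceding segment, so the direction is progressive.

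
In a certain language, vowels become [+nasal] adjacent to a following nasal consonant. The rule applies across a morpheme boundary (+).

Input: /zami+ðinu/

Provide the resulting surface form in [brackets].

/a/ before nasal /m/ → [ã]
/i/ before nasal /n/ → [ĩ]

[zãmi+ðĩnu]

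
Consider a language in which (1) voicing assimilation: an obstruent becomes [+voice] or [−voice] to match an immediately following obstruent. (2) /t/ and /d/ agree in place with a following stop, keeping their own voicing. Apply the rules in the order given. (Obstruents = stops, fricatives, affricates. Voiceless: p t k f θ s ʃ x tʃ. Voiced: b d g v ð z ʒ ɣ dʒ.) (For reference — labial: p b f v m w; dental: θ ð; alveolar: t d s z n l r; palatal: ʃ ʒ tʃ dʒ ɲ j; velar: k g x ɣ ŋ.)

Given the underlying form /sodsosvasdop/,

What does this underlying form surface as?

[sotsozvazdop]

Rule 1: /d/ before /s/ (voiceless) → [t]
Rule 1: /s/ before /v/ (voiced) → [z]
Rule 1: /s/ before /d/ (voiced) → [z]
After rule 1: sotsozvazdop
Rule 2: no segment meets the rule's conditions; no change.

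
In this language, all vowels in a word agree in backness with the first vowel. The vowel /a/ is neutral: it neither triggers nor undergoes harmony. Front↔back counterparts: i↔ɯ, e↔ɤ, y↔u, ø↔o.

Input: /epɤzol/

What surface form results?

/ɤ/ harmonizes with /e/ ([-back]) → [e]
/o/ harmonizes with /e/ ([-back]) → [ø]

[epezøl]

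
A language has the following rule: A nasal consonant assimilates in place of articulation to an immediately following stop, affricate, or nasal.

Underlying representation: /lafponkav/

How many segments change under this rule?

1

/n/ before /k/ (velar) → [ŋ]
1 segment changes.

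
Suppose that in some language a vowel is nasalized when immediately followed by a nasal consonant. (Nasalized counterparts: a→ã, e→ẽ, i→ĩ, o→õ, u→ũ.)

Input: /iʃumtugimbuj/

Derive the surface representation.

/u/ before nasal /m/ → [ũ]
/i/ before nasal /m/ → [ĩ]

[iʃũmtugĩmbuj]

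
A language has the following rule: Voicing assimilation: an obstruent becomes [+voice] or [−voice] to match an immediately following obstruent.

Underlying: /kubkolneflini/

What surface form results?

[kupkolneflini]

/b/ before /k/ (voiceless) → [p]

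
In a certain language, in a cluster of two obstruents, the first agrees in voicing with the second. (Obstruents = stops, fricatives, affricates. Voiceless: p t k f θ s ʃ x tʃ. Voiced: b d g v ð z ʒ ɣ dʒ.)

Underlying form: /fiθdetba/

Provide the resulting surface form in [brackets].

[fiðdedba]

/θ/ before /d/ (voiced) → [ð]
/t/ before /b/ (voiced) → [d]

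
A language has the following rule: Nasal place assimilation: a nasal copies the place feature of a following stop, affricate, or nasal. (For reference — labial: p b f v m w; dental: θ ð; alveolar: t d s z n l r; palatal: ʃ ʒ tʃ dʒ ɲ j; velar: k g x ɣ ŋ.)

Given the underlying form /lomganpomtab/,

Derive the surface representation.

[loŋgampontab]

/m/ before /g/ (velar) → [ŋ]
/n/ before /p/ (labial) → [m]
/m/ before /t/ (alveolar) → [n]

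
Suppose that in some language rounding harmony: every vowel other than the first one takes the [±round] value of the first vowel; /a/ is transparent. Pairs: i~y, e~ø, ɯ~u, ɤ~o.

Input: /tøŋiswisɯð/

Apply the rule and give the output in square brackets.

/i/ harmonizes with /ø/ ([+round]) → [y]
/i/ harmonizes with /ø/ ([+round]) → [y]
/ɯ/ harmonizes with /ø/ ([+round]) → [u]

[tøŋyswysuð]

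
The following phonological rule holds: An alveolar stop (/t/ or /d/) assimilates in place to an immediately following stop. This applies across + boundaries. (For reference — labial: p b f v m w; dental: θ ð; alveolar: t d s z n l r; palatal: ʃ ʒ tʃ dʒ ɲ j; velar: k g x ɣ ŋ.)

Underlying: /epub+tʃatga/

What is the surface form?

/t/ before /g/ (velar) → [k]

[epub+tʃakga]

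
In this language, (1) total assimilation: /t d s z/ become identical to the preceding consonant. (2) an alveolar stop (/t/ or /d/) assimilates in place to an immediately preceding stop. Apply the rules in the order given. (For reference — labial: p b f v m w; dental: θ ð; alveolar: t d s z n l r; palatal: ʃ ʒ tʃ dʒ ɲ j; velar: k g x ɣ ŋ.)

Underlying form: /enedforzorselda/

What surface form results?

Rule 1: /z/ after /r/ → [r] (total assimilation)
Rule 1: /s/ after /r/ → [r] (total assimilation)
Rule 1: /d/ after /l/ → [l] (total assimilation)
After rule 1: enedforrorrella
Rule 2: no segment meets the rule's conditions; no change.

[enedforrorrella]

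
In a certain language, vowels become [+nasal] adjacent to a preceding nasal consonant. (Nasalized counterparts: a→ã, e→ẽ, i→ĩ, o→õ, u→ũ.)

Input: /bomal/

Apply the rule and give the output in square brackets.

/a/ after nasal /m/ → [ã]

[bomãl]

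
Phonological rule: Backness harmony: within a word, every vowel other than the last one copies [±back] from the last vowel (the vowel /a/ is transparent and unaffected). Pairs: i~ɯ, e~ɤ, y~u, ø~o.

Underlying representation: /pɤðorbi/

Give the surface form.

[peðørbi]

/ɤ/ harmonizes with /i/ ([-back]) → [e]
/o/ harmonizes with /i/ ([-back]) → [ø]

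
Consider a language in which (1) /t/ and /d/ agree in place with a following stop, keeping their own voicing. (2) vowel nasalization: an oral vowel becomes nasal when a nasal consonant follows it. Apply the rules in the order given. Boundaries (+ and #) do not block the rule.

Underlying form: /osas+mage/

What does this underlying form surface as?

Rule 1: no segment meets the rule's conditions; no change.
After rule 1: osas+mage
Rule 2: no segment meets the rule's conditions; no change.

[osas+mage]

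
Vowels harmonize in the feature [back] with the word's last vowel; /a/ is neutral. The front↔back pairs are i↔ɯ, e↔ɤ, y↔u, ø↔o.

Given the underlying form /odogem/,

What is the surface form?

[ødøgem]

/o/ harmonizes with /e/ ([-back]) → [ø]
/o/ harmonizes with /e/ ([-back]) → [ø]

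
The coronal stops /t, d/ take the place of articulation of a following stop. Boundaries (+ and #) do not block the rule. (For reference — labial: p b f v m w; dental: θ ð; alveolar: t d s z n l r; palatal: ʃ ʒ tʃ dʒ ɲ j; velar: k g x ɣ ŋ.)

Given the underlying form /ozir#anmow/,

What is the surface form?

no segment meets the rule's conditions; no change.

[ozir#anmow]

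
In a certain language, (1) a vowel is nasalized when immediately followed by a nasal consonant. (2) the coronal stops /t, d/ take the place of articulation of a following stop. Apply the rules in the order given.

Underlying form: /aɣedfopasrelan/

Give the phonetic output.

[aɣedfopasrelãn]

Rule 1: /a/ before nasal /n/ → [ã]
After rule 1: aɣedfopasrelãn
Rule 2: no segment meets the rule's conditions; no change.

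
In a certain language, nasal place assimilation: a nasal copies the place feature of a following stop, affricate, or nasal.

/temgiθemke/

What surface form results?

[teŋgiθeŋke]

/m/ before /g/ (velar) → [ŋ]
/m/ before /k/ (velar) → [ŋ]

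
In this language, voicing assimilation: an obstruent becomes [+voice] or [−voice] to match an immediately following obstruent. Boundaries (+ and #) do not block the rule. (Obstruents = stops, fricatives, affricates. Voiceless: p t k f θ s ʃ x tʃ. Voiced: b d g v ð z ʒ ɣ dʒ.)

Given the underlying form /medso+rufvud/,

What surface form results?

/d/ before /s/ (voiceless) → [t]
/f/ before /v/ (voiced) → [v]

[metso+ruvvud]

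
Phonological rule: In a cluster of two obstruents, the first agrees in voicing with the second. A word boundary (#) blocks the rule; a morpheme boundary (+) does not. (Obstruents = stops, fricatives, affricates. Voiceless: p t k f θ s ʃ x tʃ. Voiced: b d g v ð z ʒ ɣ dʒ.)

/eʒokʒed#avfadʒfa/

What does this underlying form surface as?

[eʒogʒed#affatʃfa]

/k/ before /ʒ/ (voiced) → [g]
/v/ before /f/ (voiceless) → [f]
/dʒ/ before /f/ (voiceless) → [tʃ]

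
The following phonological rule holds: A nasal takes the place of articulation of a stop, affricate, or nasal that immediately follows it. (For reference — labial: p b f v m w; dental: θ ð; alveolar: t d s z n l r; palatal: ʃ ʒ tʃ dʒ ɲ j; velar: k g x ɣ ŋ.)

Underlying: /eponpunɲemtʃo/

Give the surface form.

/n/ before /p/ (labial) → [m]
/n/ before /ɲ/ (palatal) → [ɲ]
/m/ before /tʃ/ (palatal) → [ɲ]

[epompuɲɲeɲtʃo]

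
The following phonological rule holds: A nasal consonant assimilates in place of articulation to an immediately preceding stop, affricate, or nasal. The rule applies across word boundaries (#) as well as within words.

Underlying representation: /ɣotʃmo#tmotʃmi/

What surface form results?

[ɣotʃɲo#tnotʃɲi]

/m/ after /tʃ/ (palatal) → [ɲ]
/m/ after /t/ (alveolar) → [n]
/m/ after /tʃ/ (palatal) → [ɲ]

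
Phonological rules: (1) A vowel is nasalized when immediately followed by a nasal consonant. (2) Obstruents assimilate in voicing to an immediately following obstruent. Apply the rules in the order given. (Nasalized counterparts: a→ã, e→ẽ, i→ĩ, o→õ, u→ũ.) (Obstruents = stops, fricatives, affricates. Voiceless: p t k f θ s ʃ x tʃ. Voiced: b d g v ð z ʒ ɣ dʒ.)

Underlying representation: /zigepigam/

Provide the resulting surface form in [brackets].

[zigepigãm]

Rule 1: /a/ before nasal /m/ → [ã]
After rule 1: zigepigãm
Rule 2: no segment meets the rule's conditions; no change.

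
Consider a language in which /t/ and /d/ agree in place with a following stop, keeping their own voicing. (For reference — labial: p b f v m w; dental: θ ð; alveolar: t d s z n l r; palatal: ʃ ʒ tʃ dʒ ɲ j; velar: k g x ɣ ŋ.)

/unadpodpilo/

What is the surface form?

/d/ before /p/ (labial) → [b]
/d/ before /p/ (labial) → [b]

[unabpobpilo]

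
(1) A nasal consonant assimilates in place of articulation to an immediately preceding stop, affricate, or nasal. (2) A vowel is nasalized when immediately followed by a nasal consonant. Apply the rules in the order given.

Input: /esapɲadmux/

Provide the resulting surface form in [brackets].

[esapmadnux]

Rule 1: /ɲ/ after /p/ (labial) → [m]
Rule 1: /m/ after /d/ (alveolar) → [n]
After rule 1: esapmadnux
Rule 2: no segment meets the rule's conditions; no change.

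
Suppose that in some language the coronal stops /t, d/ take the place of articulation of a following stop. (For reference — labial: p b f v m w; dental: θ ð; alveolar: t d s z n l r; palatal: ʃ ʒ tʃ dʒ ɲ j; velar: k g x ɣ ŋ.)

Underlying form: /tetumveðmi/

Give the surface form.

no segment meets the rule's conditions; no change.

[tetumveðmi]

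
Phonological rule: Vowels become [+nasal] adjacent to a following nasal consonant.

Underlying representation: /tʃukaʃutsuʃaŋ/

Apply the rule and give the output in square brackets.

/a/ before nasal /ŋ/ → [ã]

[tʃukaʃutsuʃãŋ]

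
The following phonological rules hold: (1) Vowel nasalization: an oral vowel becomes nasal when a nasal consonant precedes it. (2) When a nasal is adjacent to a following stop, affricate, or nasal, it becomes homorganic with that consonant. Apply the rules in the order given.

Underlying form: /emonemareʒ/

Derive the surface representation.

[emõnẽmãreʒ]

Rule 1: /o/ after nasal /m/ → [õ]
Rule 1: /e/ after nasal /n/ → [ẽ]
Rule 1: /a/ after nasal /m/ → [ã]
After rule 1: emõnẽmãreʒ
Rule 2: no segment meets the rule's conditions; no change.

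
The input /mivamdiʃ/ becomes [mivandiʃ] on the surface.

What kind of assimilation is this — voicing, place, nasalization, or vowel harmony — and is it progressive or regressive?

/m/→[n].
Each target copies a feature from the following segment, so the direction is regressive.

place assimilation, regressive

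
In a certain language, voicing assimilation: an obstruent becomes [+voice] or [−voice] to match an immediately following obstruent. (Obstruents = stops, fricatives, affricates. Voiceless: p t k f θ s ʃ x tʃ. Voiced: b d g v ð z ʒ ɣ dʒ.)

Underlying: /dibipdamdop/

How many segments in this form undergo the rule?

1

/p/ before /d/ (voiced) → [b]
1 segment changes.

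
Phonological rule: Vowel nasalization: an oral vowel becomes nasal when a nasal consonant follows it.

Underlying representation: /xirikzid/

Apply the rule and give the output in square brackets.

no segment meets the rule's conditions; no change.

[xirikzid]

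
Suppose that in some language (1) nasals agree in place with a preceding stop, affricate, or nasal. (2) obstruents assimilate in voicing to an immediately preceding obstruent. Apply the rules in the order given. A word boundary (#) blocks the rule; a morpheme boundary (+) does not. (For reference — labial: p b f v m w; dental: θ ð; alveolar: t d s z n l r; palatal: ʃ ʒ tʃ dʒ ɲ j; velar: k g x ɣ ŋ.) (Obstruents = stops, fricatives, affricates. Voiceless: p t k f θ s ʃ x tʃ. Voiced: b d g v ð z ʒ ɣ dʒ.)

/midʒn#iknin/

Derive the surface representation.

Rule 1: /n/ after /dʒ/ (palatal) → [ɲ]
Rule 1: /n/ after /k/ (velar) → [ŋ]
After rule 1: midʒɲ#ikŋin
Rule 2: no segment meets the rule's conditions; no change.

[midʒɲ#ikŋin]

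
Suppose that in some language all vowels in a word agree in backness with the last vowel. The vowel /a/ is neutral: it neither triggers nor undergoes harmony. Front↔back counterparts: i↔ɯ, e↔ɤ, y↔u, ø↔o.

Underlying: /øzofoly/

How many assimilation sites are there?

/o/ harmonizes with /y/ ([-back]) → [ø]
/o/ harmonizes with /y/ ([-back]) → [ø]
2 segments change.

2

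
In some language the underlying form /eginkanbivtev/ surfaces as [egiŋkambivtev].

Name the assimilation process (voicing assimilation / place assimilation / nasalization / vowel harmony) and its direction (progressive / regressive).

/n/→[ŋ] /n/→[m].
Each target copies a feature from the following segment, so the direction is regressive.

place assimilation, regressive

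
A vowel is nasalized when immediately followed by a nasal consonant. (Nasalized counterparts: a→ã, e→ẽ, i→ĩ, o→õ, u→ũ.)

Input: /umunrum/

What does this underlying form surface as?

[ũmũnrũm]

/u/ before nasal /m/ → [ũ]
/u/ before nasal /n/ → [ũ]
/u/ before nasal /m/ → [ũ]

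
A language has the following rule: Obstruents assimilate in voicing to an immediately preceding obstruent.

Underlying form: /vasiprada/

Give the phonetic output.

no segment meets the rule's conditions; no change.

[vasiprada]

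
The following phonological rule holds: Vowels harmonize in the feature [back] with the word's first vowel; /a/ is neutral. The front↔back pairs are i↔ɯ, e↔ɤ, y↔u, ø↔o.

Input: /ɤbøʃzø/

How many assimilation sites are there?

2

/ø/ harmonizes with /ɤ/ ([+back]) → [o]
/ø/ harmonizes with /ɤ/ ([+back]) → [o]
2 segments change.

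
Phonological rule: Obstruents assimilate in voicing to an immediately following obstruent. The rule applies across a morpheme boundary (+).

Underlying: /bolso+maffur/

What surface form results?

[bolso+maffur]

no segment meets the rule's conditions; no change.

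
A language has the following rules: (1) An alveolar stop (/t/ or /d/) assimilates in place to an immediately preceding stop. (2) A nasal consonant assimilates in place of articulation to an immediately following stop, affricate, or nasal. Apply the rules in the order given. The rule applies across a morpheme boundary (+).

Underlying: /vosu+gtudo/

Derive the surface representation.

[vosu+gkudo]

Rule 1: /t/ after /g/ (velar) → [k]
After rule 1: vosu+gkudo
Rule 2: no segment meets the rule's conditions; no change.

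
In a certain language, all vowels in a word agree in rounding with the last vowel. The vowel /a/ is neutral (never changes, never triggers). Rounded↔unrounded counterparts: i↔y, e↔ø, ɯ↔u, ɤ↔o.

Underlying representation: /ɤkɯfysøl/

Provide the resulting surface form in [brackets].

/ɤ/ harmonizes with /ø/ ([+round]) → [o]
/ɯ/ harmonizes with /ø/ ([+round]) → [u]

[okufysøl]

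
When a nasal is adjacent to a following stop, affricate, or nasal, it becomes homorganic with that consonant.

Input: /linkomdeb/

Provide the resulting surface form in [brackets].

[liŋkondeb]

/n/ before /k/ (velar) → [ŋ]
/m/ before /d/ (alveolar) → [n]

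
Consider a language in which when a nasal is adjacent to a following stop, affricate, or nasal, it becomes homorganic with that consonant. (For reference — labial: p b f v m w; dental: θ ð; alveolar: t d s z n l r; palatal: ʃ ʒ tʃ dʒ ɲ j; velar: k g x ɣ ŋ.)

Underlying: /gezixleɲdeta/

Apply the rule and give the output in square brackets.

[gezixlendeta]

/ɲ/ before /d/ (alveolar) → [n]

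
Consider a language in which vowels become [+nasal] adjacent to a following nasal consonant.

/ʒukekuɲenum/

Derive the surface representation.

/u/ before nasal /ɲ/ → [ũ]
/e/ before nasal /n/ → [ẽ]
/u/ before nasal /m/ → [ũ]

[ʒukekũɲẽnũm]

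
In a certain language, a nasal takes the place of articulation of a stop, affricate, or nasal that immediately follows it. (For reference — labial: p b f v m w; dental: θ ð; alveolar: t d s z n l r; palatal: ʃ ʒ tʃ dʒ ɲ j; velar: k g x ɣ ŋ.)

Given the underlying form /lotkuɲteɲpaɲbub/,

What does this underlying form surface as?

/ɲ/ before /t/ (alveolar) → [n]
/ɲ/ before /p/ (labial) → [m]
/ɲ/ before /b/ (labial) → [m]

[lotkuntempambub]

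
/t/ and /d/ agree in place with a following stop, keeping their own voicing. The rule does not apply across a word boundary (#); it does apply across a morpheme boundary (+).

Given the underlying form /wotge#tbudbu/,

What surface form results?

[wokge#pbubbu]

/t/ before /g/ (velar) → [k]
/t/ before /b/ (labial) → [p]
/d/ before /b/ (labial) → [b]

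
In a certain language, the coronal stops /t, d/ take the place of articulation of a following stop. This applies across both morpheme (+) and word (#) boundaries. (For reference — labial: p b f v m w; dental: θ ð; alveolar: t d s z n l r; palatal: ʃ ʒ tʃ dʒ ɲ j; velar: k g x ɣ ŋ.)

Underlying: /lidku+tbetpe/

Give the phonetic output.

[ligku+pbeppe]

/d/ before /k/ (velar) → [g]
/t/ before /b/ (labial) → [p]
/t/ before /p/ (labial) → [p]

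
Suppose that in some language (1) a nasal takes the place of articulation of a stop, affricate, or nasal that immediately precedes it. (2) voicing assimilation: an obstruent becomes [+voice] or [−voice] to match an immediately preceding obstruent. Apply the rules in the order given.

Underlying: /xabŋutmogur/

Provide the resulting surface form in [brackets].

Rule 1: /ŋ/ after /b/ (labial) → [m]
Rule 1: /m/ after /t/ (alveolar) → [n]
After rule 1: xabmutnogur
Rule 2: no segment meets the rule's conditions; no change.

[xabmutnogur]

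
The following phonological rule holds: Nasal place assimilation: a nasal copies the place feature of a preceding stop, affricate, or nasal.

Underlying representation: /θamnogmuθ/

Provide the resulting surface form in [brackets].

[θammogŋuθ]

/n/ after /m/ (labial) → [m]
/m/ after /g/ (velar) → [ŋ]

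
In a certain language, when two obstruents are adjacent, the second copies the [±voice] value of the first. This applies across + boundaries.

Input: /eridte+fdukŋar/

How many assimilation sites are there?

/t/ after /d/ (voiced) → [d]
/d/ after /f/ (voiceless) → [t]
2 segments change.

2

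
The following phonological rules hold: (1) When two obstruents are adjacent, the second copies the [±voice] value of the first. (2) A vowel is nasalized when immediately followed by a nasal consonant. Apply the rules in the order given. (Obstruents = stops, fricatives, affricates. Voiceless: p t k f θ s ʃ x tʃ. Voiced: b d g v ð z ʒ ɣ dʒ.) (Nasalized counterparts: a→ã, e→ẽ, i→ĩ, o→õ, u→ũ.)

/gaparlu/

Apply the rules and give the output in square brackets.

Rule 1: no segment meets the rule's conditions; no change.
After rule 1: gaparlu
Rule 2: no segment meets the rule's conditions; no change.

[gaparlu]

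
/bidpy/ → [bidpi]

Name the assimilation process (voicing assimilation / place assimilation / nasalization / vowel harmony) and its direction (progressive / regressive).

/y/→[i].
Vowels agree with the first vowel, so the harmony is progressive.

vowel harmony, progressive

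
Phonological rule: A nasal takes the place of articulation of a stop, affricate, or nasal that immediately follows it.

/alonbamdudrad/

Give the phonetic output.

[alombandudrad]

/n/ before /b/ (labial) → [m]
/m/ before /d/ (alveolar) → [n]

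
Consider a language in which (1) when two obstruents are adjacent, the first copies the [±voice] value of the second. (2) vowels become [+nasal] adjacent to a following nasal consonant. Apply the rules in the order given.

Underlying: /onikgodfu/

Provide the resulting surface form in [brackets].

[õniggotfu]

Rule 1: /k/ before /g/ (voiced) → [g]
Rule 1: /d/ before /f/ (voiceless) → [t]
After rule 1: oniggotfu
Rule 2: /o/ before nasal /n/ → [õ]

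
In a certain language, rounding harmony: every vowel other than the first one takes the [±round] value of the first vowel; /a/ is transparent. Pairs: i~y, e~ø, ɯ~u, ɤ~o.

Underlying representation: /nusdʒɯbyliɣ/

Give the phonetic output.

/ɯ/ harmonizes with /u/ ([+round]) → [u]
/i/ harmonizes with /u/ ([+round]) → [y]

[nusdʒubylyɣ]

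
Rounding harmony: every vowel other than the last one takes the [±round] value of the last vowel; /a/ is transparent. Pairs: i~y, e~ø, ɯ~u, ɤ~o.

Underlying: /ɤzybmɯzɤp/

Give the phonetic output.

[ɤzibmɯzɤp]

/y/ harmonizes with /ɤ/ ([-round]) → [i]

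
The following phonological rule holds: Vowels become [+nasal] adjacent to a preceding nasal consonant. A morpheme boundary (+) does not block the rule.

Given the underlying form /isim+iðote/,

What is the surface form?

/i/ after nasal /m/ → [ĩ]

[isim+ĩðote]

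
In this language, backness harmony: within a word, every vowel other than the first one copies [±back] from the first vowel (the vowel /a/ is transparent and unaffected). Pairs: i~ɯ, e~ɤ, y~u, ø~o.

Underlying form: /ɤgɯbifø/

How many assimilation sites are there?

2

/i/ harmonizes with /ɤ/ ([+back]) → [ɯ]
/ø/ harmonizes with /ɤ/ ([+back]) → [o]
2 segments change.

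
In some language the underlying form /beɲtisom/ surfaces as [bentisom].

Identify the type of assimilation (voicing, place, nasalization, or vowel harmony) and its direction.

place assimilation, regressive

/ɲ/→[n].
Each target copies a feature from the following segment, so the direction is regressive.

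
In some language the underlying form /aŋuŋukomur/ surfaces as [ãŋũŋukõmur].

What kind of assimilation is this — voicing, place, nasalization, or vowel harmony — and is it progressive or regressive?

nasalization, regressive

/a/→[ã] /u/→[ũ] /o/→[õ].
Each target copies a feature from the following segment, so the direction is regressive.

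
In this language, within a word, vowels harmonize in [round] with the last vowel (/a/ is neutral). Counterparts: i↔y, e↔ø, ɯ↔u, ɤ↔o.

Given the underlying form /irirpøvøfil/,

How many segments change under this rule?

/ø/ harmonizes with /i/ ([-round]) → [e]
/ø/ harmonizes with /i/ ([-round]) → [e]
2 segments change.

2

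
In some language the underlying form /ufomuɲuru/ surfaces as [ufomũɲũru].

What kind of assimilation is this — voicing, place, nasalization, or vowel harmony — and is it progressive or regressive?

nasalization, progressive

/u/→[ũ] /u/→[ũ].
Each target copies a feature from the preceding segment, so the direction is progressive.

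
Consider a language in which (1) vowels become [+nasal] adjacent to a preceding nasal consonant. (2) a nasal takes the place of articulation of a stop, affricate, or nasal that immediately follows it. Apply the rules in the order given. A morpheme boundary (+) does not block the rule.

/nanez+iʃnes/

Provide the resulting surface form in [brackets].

[nãnẽz+iʃnẽs]

Rule 1: /a/ after nasal /n/ → [ã]
Rule 1: /e/ after nasal /n/ → [ẽ]
Rule 1: /e/ after nasal /n/ → [ẽ]
After rule 1: nãnẽz+iʃnẽs
Rule 2: no segment meets the rule's conditions; no change.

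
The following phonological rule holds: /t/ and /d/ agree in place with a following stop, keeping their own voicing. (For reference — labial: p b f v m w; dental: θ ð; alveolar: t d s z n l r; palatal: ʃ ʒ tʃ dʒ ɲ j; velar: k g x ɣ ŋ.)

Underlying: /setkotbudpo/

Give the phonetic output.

/t/ before /k/ (velar) → [k]
/t/ before /b/ (labial) → [p]
/d/ before /p/ (labial) → [b]

[sekkopbubpo]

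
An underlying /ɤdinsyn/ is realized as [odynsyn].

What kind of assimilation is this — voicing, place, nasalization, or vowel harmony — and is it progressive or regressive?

/ɤ/→[o] /i/→[y].
Vowels agree with the last vowel, so the harmony is regressive.

vowel harmony, regressive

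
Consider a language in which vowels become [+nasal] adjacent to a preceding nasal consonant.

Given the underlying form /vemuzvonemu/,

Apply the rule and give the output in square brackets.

[vemũzvonẽmũ]

/u/ after nasal /m/ → [ũ]
/e/ after nasal /n/ → [ẽ]
/u/ after nasal /m/ → [ũ]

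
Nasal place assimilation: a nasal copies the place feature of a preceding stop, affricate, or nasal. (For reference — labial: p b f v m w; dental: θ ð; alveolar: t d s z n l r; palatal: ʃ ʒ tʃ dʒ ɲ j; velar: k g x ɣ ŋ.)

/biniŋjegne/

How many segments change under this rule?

1

/n/ after /g/ (velar) → [ŋ]
1 segment changes.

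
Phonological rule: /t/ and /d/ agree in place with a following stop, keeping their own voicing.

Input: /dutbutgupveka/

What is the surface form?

[dupbukgupveka]

/t/ before /b/ (labial) → [p]
/t/ before /g/ (velar) → [k]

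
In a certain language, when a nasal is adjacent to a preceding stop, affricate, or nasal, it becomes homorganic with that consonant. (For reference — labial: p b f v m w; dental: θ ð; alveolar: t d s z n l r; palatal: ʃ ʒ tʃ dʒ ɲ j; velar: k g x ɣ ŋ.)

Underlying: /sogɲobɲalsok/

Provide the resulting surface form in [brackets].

/ɲ/ after /g/ (velar) → [ŋ]
/ɲ/ after /b/ (labial) → [m]

[sogŋobmalsok]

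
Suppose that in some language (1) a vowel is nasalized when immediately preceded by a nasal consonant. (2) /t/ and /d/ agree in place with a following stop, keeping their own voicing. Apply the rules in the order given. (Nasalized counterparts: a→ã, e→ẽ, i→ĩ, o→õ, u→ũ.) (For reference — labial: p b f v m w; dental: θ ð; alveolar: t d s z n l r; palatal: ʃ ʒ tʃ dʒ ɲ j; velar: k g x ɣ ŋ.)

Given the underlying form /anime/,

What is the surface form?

Rule 1: /i/ after nasal /n/ → [ĩ]
Rule 1: /e/ after nasal /m/ → [ẽ]
After rule 1: anĩmẽ
Rule 2: no segment meets the rule's conditions; no change.

[anĩmẽ]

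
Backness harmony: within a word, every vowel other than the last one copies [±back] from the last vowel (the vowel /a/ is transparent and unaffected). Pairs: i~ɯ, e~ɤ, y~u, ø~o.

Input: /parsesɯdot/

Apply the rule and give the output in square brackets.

/e/ harmonizes with /o/ ([+back]) → [ɤ]

[parsɤsɯdot]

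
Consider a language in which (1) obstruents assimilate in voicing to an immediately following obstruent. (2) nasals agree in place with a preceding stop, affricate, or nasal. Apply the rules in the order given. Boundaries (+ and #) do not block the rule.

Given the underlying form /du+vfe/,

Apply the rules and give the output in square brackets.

[du+ffe]

Rule 1: /v/ before /f/ (voiceless) → [f]
After rule 1: du+ffe
Rule 2: no segment meets the rule's conditions; no change.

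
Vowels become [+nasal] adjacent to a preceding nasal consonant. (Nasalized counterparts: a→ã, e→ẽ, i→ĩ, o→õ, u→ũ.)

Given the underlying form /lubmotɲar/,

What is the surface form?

/o/ after nasal /m/ → [õ]
/a/ after nasal /ɲ/ → [ã]

[lubmõtɲãr]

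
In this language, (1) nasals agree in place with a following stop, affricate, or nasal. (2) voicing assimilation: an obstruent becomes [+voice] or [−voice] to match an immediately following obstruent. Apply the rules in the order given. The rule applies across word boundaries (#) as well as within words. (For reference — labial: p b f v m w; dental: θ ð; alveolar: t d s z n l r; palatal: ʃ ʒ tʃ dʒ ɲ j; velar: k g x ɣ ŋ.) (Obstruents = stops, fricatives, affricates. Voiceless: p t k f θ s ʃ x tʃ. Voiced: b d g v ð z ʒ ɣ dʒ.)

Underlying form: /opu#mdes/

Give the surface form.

Rule 1: /m/ before /d/ (alveolar) → [n]
After rule 1: opu#ndes
Rule 2: no segment meets the rule's conditions; no change.

[opu#ndes]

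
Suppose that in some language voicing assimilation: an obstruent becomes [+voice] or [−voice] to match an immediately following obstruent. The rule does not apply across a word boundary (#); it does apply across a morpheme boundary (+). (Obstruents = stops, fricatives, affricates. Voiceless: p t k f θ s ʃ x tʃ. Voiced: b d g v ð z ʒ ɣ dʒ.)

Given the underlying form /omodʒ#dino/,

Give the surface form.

[omodʒ#dino]

no segment meets the rule's conditions; no change.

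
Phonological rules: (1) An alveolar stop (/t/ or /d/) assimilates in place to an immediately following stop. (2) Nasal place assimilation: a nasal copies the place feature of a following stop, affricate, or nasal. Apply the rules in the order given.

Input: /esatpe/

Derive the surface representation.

[esappe]

Rule 1: /t/ before /p/ (labial) → [p]
After rule 1: esappe
Rule 2: no segment meets the rule's conditions; no change.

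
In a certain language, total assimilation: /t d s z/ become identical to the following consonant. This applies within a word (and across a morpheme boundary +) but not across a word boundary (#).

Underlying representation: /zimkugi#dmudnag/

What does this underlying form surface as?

[zimkugi#mmunnag]

/d/ before /m/ → [m] (total assimilation)
/d/ before /n/ → [n] (total assimilation)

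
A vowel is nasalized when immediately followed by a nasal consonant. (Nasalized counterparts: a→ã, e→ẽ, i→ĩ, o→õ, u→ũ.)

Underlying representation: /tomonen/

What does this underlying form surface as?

/o/ before nasal /m/ → [õ]
/o/ before nasal /n/ → [õ]
/e/ before nasal /n/ → [ẽ]

[tõmõnẽn]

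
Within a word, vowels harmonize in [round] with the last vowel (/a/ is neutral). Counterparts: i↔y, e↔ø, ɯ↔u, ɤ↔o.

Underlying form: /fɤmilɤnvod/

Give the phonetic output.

/ɤ/ harmonizes with /o/ ([+round]) → [o]
/i/ harmonizes with /o/ ([+round]) → [y]
/ɤ/ harmonizes with /o/ ([+round]) → [o]

[fomylonvod]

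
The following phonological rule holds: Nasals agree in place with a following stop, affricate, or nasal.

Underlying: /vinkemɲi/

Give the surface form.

[viŋkeɲɲi]

/n/ before /k/ (velar) → [ŋ]
/m/ before /ɲ/ (palatal) → [ɲ]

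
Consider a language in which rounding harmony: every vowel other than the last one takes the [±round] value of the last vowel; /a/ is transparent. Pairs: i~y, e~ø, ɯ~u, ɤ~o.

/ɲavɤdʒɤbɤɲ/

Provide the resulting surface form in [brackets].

no segment meets the rule's conditions; no change.

[ɲavɤdʒɤbɤɲ]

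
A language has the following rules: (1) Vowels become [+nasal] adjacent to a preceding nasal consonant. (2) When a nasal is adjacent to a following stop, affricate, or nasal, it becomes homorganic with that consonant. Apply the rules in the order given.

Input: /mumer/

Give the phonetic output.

[mũmẽr]

Rule 1: /u/ after nasal /m/ → [ũ]
Rule 1: /e/ after nasal /m/ → [ẽ]
After rule 1: mũmẽr
Rule 2: no segment meets the rule's conditions; no change.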